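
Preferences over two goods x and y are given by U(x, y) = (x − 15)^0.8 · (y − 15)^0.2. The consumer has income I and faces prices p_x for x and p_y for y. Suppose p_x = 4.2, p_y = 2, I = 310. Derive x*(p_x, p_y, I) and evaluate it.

x* = 56.3333

MRS = 4·(y−15)/(x−15). Tangency with p_x/p_y gives y−15 = (1/4)·(p_x/p_y)·(x−15).
After buying the subsistence bundle (15, 15), a share 0.8 of the remaining income goes to x: x* = 15 + 0.8·(I − 15p_x − 15p_y)/p_x.
Discretionary income = 310 − 15·4.2 − 15·2 = 217; x* = 15 + 0.8·217/4.2 = 56.3333.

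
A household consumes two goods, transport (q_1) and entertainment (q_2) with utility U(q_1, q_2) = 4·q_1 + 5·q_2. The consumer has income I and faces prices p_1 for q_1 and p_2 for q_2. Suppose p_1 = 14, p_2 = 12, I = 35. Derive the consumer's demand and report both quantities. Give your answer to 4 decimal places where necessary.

q_1* = 0, q_2* = 2.9167

q_2 gives more utility per dollar, so spend all income on q_2: q_2* = I/p_2, q_1* = 0.
Numerically: q_1* = 0, q_2* = 2.9167.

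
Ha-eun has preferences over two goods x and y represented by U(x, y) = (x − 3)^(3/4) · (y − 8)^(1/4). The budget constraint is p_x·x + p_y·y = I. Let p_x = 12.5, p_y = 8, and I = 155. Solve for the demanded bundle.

x* = 6.21, y* = 9.6719

Substituting into the budget: x* = 3 + 0.75·(I − 3·p_x − 8·p_y)/p_x, and y* = 8 + 0.25·(…)/p_y.
Discretionary income = 155 − 3·12.5 − 8·8 = 53.5; x* = 3 + 0.75·53.5/12.5 = 6.21; y* = 8 + 0.25·53.5/8 = 9.6719.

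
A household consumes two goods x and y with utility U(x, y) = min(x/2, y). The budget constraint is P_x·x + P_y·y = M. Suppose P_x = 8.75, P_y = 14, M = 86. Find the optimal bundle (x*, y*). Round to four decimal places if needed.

x* = 5.4603, y* = 2.7302

Leontief preferences: the optimum is at the kink where x/2 = y/1, i.e. y = (1/2)·x.
Budget: P_x·x + P_y·(1/2)·x = M, so (2·P_x + P_y)·x = 2·M.
Demand: x*(P_x,P_y,M) = 2·M/(2·P_x + P_y), y* = M/(2·P_x + P_y).
Here 2·8.75 + 14 = 31.5, giving x* = 5.4603 and y* = 2.7302.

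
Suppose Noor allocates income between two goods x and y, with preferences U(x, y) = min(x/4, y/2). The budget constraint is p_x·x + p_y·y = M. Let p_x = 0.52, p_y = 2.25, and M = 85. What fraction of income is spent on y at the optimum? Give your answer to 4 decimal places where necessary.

Leontief preferences: the optimum is at the kink where x/4 = y/2, i.e. y = (1/2)·x.
Budget: p_x·x + p_y·(1/2)·x = M, so (4·p_x + 2·p_y)·x = 4·M.
Demand: x*(p_x,p_y,M) = 4·M/(4·p_x + 2·p_y), y* = 2·M/(4·p_x + 2·p_y).
Here 4·0.52 + 2·2.25 = 6.58, giving x* = 51.6717 and y* = 25.8359.
Expenditure on y: 2.25·25.8359 = 58.1307; share = 0.6839.

share on y = 0.6839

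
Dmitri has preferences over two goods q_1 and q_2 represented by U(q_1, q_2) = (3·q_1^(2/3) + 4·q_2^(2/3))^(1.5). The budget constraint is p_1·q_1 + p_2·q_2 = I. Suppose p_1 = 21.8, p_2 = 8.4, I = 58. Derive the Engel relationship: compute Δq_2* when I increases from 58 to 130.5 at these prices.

Δq_2* = 8.1222

MRS = MU_q_1/MU_q_2 = (3/4)·(q_2/q_1)^(1/3). Set equal to p_1/p_2.
Hence q_2/q_1 = ((4/3)·p_1/p_2)^(1/(1/3)), i.e. raised to the 3 power.
With the ratio pinned down, the budget gives q_1* = I/(p_1 + p_2·(q_2/q_1)) and q_2* = (q_2/q_1)·q_1*.
Numerically q_2/q_1 = 41.433139, so q_1* = 58/(21.8 + 8.4·41.433139) = 0.1568 and q_2* = 41.433139·0.1568 = 6.4978.
At I' = 130.5: q_2* = 14.62. Change: 14.62 − 6.4978 = 8.1222.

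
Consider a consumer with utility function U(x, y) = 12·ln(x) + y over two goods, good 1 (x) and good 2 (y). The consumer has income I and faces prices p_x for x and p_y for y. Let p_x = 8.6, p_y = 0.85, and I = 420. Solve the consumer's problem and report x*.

x* = 1.186

MU_x = 12/x, MU_y = 1. Tangency: 12/x = p_x/p_y.
So x*(p_x,p_y) = 12·p_y/p_x, independent of income; and y* = (I − 12·p_y)/p_y.
At the given prices: x* = 12·0.85/8.6 = 1.186.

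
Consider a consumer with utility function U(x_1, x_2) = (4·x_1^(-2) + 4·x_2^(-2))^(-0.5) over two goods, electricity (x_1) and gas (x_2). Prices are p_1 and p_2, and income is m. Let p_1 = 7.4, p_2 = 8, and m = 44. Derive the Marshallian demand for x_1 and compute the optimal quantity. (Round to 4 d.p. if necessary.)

MU_x_1 ∝ 4·x_1^(-3), MU_x_2 ∝ 4·x_2^(-3), so MRS = (x_2/x_1)^(3) = p_1/p_2.
Solve for the ratio: x_2/x_1 = [p_1/p_2]^(1/3).
With the ratio pinned down, the budget gives x_1* = m/(p_1 + p_2·(x_2/x_1)) and x_2* = (x_2/x_1)·x_1*.
Numerically x_2/x_1 = 0.974348, so x_1* = 44/(7.4 + 8·0.974348) = 2.8957.

x_1* = 2.8957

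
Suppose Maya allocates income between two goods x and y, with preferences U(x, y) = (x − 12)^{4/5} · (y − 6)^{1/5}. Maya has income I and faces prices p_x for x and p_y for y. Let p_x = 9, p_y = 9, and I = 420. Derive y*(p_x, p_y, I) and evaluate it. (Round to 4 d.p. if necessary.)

y* = 11.7333

MRS = 4·(y−6)/(x−12). Tangency with p_x/p_y gives y−6 = (1/4)·(p_x/p_y)·(x−12).
Substituting into the budget: x* = 12 + 0.8·(I − 12·p_x − 6·p_y)/p_x, and y* = 6 + 0.2·(…)/p_y.
Discretionary income = 420 − 12·9 − 6·9 = 258; y* = 6 + 0.2·258/9 = 11.7333.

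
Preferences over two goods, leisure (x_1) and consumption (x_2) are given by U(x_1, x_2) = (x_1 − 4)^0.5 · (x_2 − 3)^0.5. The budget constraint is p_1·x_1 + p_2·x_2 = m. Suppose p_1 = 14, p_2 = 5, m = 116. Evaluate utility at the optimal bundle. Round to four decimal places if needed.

Let x_1' = x_1−4, x_2' = x_2−3. MRS = x_2'/x_1' = p_1/p_2.
After buying the subsistence bundle (4, 3), a share 0.5 of the remaining income goes to x_1: x_1* = 4 + 0.5·(m − 4p_1 − 3p_2)/p_1.
Discretionary income = 116 − 4·14 − 3·5 = 45; x_1* = 4 + 0.5·45/14 = 5.6071; x_2* = 3 + 0.5·45/5 = 7.5.
Utility at the optimum: U(5.6071, 7.5) = 2.6893.

V = 2.6893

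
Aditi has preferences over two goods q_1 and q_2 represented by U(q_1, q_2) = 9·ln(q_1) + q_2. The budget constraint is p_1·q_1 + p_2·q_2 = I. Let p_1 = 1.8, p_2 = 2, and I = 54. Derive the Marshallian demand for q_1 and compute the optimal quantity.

q_1* = 10

MU_q_1 = 9/q_1, MU_q_2 = 1. Tangency: 9/q_1 = p_1/p_2.
So q_1*(p_1,p_2) = 9·p_2/p_1, independent of income; and q_2* = (I − 9·p_2)/p_2.
At the given prices: q_1* = 9·2/1.8 = 10.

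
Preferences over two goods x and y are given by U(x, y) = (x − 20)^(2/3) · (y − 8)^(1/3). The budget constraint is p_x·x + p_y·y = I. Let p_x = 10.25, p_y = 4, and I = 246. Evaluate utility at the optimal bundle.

V = 0.6358

This is Cobb-Douglas in (x−20, y−8): tangency gives 2/3·p_y·(y−8) = 1/3·p_x·(x−20).
After buying the subsistence bundle (20, 8), a share 2/3 of the remaining income goes to x: x* = 20 + 2/3·(I − 20p_x − 8p_y)/p_x.
Discretionary income = 246 − 20·10.25 − 8·4 = 9; x* = 20 + 2/3·9/10.25 = 20.5854; y* = 8 + 1/3·9/4 = 8.75.
Utility at the optimum: U(20.5854, 8.75) = 0.6358.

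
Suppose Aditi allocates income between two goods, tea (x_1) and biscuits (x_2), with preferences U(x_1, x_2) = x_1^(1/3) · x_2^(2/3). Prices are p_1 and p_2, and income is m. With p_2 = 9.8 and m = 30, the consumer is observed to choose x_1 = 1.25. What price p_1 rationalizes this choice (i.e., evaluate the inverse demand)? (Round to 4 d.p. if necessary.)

p_1 = 8

The MRS is (1/2)·x_2/x_1. Set MRS = p_1/p_2.
Rearranging, p_2·x_2 = 2·p_1·x_1. Substituting into the budget gives p_1·x_1·(1 + 2) = m.
Demand: x_1*(p_1,p_2,m) = 1/3·m/p_1 and x_2* = 2/3·m/p_2.
Set x_1* = 1.25 in the demand function and solve for p_1: p_1 = 8.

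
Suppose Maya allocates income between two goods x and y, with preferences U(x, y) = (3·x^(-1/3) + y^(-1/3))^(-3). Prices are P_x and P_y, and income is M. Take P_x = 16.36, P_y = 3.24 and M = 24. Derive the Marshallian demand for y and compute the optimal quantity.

MRS = MU_x/MU_y = 3·(y/x)^(4/3). Set equal to P_x/P_y.
Hence y/x = ((1/3)·P_x/P_y)^(1/(4/3)), i.e. raised to the 0.75 power.
With the ratio pinned down, the budget gives x* = M/(P_x + P_y·(y/x)) and y* = (y/x)·x*.
Numerically y/x = 1.477705, so x* = 24/(16.36 + 3.24·1.477705) = 1.1349 and y* = 1.477705·1.1349 = 1.677.

y* = 1.677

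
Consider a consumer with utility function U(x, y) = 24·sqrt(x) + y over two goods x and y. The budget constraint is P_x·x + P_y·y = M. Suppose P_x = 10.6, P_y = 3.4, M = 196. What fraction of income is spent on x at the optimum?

share on x = 0.8012

MU_x = 12/√x, MU_y = 1. Tangency: 12/√x = P_x/P_y.
Thus x* = (12·P_y/P_x)² — independent of M — with the rest of income spent on y.
Plugging in: x* = (12·3.4/10.6)² = 14.8152, y* = 11.4584.
Expenditure on x: 10.6·14.8152 = 157.0415; share = 0.8012.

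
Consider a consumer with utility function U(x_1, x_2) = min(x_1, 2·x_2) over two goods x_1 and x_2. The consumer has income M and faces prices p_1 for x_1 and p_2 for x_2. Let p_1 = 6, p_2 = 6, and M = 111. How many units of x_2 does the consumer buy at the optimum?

x_2* = 6.1667

With perfect complements, no substitution: consume in ratio x_1:x_2 = 2:1.
Budget: p_1·x_1 + p_2·(1/2)·x_1 = M, so (2·p_1 + p_2)·x_1 = 2·M.
Demand: x_1*(p_1,p_2,M) = 2·M/(2·p_1 + p_2), x_2* = M/(2·p_1 + p_2).
Here 2·6 + 6 = 18, giving x_2* = 6.1667.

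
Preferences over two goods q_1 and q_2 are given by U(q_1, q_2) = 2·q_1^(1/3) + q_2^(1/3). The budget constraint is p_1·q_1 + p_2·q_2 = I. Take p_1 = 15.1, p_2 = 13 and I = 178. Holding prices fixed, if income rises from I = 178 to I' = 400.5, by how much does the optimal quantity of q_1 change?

Δq_1* = 10.6696

MU_q_1 ∝ 2·q_1^(-2/3), MU_q_2 ∝ q_2^(-2/3), so MRS = 2·(q_2/q_1)^(2/3) = p_1/p_2.
Hence q_2/q_1 = ((1/2)·p_1/p_2)^(1/(2/3)), i.e. raised to the 1.5 power.
Substitute q_2 = (q_2/q_1)·q_1 into the budget: q_1* = I/(p_1 + p_2·(q_2/q_1)).
Numerically q_2/q_1 = 0.442594, so q_1* = 178/(15.1 + 13·0.442594) = 8.5356.
At I' = 400.5: q_1* = 19.2052. Change: 19.2052 − 8.5356 = 10.6696.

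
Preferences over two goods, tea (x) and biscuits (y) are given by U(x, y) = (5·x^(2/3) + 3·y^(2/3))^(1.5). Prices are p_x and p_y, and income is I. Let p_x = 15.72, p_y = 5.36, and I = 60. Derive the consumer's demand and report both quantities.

MU_x ∝ 5·x^(-1/3), MU_y ∝ 3·y^(-1/3), so MRS = (5/3)·(y/x)^(1/3) = p_x/p_y.
Hence y/x = ((3/5)·p_x/p_y)^(1/(1/3)), i.e. raised to the 3 power.
Substitute y = (y/x)·x into the budget: x* = I/(p_x + p_y·(y/x)).
Numerically y/x = 5.449003, so x* = 60/(15.72 + 5.36·5.449003) = 1.3355 and y* = 5.449003·1.3355 = 7.2772.

x* = 1.3355, y* = 7.2772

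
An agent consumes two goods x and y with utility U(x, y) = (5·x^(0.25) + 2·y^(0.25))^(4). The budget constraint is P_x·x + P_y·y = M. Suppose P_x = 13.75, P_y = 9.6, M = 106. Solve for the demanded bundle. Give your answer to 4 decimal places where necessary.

From the CES first-order condition, (5/2)·(y/x)^(0.75) = P_x/P_y.
Hence y/x = ((2/5)·P_x/P_y)^(1/(0.75)), i.e. raised to the 4/3 power.
With the ratio pinned down, the budget gives x* = M/(P_x + P_y·(y/x)) and y* = (y/x)·x*.
Numerically y/x = 0.475834, so x* = 106/(13.75 + 9.6·0.475834) = 5.7867 and y* = 0.475834·5.7867 = 2.7535.

x* = 5.7867, y* = 2.7535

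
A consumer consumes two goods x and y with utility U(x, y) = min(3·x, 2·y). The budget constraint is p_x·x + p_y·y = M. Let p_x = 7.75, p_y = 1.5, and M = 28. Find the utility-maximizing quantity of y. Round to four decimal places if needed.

With perfect complements, no substitution: consume in ratio x:y = 2:3.
Budget: p_x·x + p_y·(3/2)·x = M, so (2·p_x + 3·p_y)·x = 2·M.
Demand: x*(p_x,p_y,M) = 2·M/(2·p_x + 3·p_y), y* = 3·M/(2·p_x + 3·p_y).
Here 2·7.75 + 3·1.5 = 20, giving y* = 4.2.

y* = 4.2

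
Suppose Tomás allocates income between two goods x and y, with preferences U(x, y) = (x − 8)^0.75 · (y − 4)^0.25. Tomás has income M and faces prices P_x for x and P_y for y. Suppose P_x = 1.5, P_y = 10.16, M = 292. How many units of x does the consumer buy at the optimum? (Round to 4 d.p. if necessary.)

x* = 127.68

This is Cobb-Douglas in (x−8, y−4): tangency gives 0.75·P_y·(y−4) = 0.25·P_x·(x−8).
Substituting into the budget: x* = 8 + 0.75·(M − 8·P_x − 4·P_y)/P_x, and y* = 4 + 0.25·(…)/P_y.
Discretionary income = 292 − 8·1.5 − 4·10.16 = 239.36; x* = 8 + 0.75·239.36/1.5 = 127.68.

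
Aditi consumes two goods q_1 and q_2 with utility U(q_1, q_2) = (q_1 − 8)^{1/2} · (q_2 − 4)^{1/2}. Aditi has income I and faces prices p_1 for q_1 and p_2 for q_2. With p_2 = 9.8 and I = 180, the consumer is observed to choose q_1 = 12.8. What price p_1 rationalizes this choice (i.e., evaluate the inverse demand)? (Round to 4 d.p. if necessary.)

p_1 = 8

MRS = (q_2−4)/(q_1−8). Tangency with p_1/p_2 gives q_2−4 = (p_1/p_2)·(q_1−8).
After buying the subsistence bundle (8, 4), a share 0.5 of the remaining income goes to q_1: q_1* = 8 + 0.5·(I − 8p_1 − 4p_2)/p_1.
Set q_1* = 12.8 in the demand function and solve for p_1: p_1 = 8.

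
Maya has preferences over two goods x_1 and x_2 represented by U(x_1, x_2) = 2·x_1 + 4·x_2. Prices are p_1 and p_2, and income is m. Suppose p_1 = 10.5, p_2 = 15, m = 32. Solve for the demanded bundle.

Numerically: x_1* = 0, x_2* = 2.1333.

x_1* = 0, x_2* = 2.1333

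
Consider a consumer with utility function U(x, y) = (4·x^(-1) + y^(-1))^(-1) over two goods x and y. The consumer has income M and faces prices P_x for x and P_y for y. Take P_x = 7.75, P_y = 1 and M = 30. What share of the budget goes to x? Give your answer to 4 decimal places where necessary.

share on x = 0.8477

With the ratio pinned down, the budget gives x* = M/(P_x + P_y·(y/x)) and y* = (y/x)·x*.
Numerically y/x = 1.391941, so x* = 30/(7.75 + 1·1.391941) = 3.2816 and y* = 1.391941·3.2816 = 4.5678.
Expenditure on x: 7.75·3.2816 = 25.4322; share = 0.8477.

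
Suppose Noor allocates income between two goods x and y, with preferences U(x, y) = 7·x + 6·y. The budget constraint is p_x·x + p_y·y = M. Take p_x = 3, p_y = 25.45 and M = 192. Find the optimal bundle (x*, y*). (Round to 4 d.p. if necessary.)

Numerically: x* = 64, y* = 0.

x* = 64, y* = 0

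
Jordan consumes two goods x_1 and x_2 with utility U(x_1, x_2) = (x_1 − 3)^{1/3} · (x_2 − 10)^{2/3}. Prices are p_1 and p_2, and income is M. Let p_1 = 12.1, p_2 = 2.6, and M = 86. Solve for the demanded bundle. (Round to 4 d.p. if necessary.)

x_1* = 3.6529, x_2* = 16.0769

MRS = (1/2)·(x_2−10)/(x_1−3). Tangency with p_1/p_2 gives x_2−10 = 2·(p_1/p_2)·(x_1−3).
After buying the subsistence bundle (3, 10), a share 1/3 of the remaining income goes to x_1: x_1* = 3 + 1/3·(M − 3p_1 − 10p_2)/p_1.
Discretionary income = 86 − 3·12.1 − 10·2.6 = 23.7; x_1* = 3 + 1/3·23.7/12.1 = 3.6529; x_2* = 10 + 2/3·23.7/2.6 = 16.0769.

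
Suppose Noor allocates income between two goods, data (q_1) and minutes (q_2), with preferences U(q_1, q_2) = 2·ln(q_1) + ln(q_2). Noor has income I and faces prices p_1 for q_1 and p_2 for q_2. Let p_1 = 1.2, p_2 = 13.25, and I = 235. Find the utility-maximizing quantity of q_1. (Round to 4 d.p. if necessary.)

q_1* = 130.5556

At p_1=1.2, p_2=13.25, I=235: q_1* = 2/3·235/1.2 = 130.5556.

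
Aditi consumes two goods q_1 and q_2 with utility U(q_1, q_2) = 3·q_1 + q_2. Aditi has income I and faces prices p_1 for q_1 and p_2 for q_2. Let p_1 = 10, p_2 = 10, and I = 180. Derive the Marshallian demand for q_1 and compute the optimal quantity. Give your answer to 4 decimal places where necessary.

q_1* = 18

Perfect substitutes: compare marginal utility per dollar. 3/p_1 vs 1/p_2 → 0.3 vs 0.1.
q_1 gives more utility per dollar, so spend all income on q_1: q_1* = I/p_1, q_2* = 0.
Numerically: q_1* = 18, q_2* = 0.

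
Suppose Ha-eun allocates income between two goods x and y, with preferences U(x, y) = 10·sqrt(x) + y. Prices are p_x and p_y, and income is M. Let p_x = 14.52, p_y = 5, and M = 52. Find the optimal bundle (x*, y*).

MU_x = 5/√x, MU_y = 1. Tangency: 5/√x = p_x/p_y.
Thus x* = (5·p_y/p_x)² — independent of M — with the rest of income spent on y.
Plugging in: x* = (5·5/14.52)² = 2.9645, y* = 1.7912.

x* = 2.9645, y* = 1.7912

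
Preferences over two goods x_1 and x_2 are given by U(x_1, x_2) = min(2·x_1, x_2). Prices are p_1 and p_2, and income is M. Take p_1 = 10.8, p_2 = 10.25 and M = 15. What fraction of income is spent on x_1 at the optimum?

share on x_1 = 0.345

Leontief preferences: the optimum is at the kink where x_1/1 = x_2/2, i.e. x_2 = 2·x_1.
Budget: p_1·x_1 + p_2·2·x_1 = M, so (p_1 + 2·p_2)·x_1 = M.
Demand: x_1*(p_1,p_2,M) = M/(p_1 + 2·p_2), x_2* = 2·M/(p_1 + 2·p_2).
Here 10.8 + 2·10.25 = 31.3, giving x_1* = 0.4792 and x_2* = 0.9585.
Expenditure on x_1: 10.8·0.4792 = 5.1757; share = 0.345.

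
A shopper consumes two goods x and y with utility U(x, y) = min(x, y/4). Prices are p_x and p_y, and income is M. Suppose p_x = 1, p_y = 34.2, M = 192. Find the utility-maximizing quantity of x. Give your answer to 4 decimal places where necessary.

x* = 1.3933

With perfect complements, no substitution: consume in ratio x:y = 1:4.
Budget: p_x·x + p_y·4·x = M, so (p_x + 4·p_y)·x = M.
Demand: x*(p_x,p_y,M) = M/(p_x + 4·p_y), y* = 4·M/(p_x + 4·p_y).
Here 1 + 4·34.2 = 137.8, giving x* = 1.3933.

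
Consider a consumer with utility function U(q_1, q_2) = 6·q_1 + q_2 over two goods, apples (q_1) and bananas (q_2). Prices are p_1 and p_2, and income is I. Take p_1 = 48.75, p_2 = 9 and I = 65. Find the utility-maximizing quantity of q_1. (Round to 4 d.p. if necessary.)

q_1* = 1.3333

Perfect substitutes: compare marginal utility per dollar. 6/p_1 vs 1/p_2 → 0.1231 vs 0.1111.
q_1 gives more utility per dollar, so spend all income on q_1: q_1* = I/p_1, q_2* = 0.
Numerically: q_1* = 1.3333, q_2* = 0.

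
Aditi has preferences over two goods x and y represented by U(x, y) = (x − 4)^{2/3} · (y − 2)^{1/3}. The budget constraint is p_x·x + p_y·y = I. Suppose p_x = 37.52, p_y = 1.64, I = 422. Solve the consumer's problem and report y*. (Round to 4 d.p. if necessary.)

y* = 56.6016

Let x' = x−4, y' = y−2. MRS = 2·y'/x' = p_x/p_y.
After buying the subsistence bundle (4, 2), a share 2/3 of the remaining income goes to x: x* = 4 + 2/3·(I − 4p_x − 2p_y)/p_x.
Discretionary income = 422 − 4·37.52 − 2·1.64 = 268.64; y* = 2 + 1/3·268.64/1.64 = 56.6016.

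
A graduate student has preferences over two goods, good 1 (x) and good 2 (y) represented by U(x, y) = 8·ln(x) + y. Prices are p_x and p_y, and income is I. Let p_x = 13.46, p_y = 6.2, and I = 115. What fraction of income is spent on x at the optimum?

share on x = 0.4313

MU_x = 8/x, MU_y = 1. Tangency: 8/x = p_x/p_y.
So x*(p_x,p_y) = 8·p_y/p_x, independent of income; and y* = (I − 8·p_y)/p_y.
At the given prices: x* = 8·6.2/13.46 = 3.685, and y* = 10.5484.
Expenditure on x: 13.46·3.685 = 49.6; share = 0.4313.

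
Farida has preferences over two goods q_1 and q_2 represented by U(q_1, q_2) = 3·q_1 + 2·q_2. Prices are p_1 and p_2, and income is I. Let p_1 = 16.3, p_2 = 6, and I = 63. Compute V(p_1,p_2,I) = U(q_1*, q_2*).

q_2 gives more utility per dollar, so spend all income on q_2: q_2* = I/p_2, q_1* = 0.
Numerically: q_1* = 0, q_2* = 10.5.
Utility at the optimum: U(0, 10.5) = 21.

V = 21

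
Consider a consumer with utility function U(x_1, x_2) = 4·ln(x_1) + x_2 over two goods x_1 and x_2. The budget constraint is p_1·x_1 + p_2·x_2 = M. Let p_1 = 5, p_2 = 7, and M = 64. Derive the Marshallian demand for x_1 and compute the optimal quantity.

x_1* = 5.6

MU_x_1 = 4/x_1, MU_x_2 = 1. Tangency: 4/x_1 = p_1/p_2.
So x_1*(p_1,p_2) = 4·p_2/p_1, independent of income; and x_2* = (M − 4·p_2)/p_2.
At the given prices: x_1* = 4·7/5 = 5.6.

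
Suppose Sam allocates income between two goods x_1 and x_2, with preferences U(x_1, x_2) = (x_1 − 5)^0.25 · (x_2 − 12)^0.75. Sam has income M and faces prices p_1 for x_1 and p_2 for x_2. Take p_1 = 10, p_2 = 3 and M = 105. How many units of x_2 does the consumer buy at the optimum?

This is Cobb-Douglas in (x_1−5, x_2−12): tangency gives 0.25·p_2·(x_2−12) = 0.75·p_1·(x_1−5).
After buying the subsistence bundle (5, 12), a share 0.25 of the remaining income goes to x_1: x_1* = 5 + 0.25·(M − 5p_1 − 12p_2)/p_1.
Discretionary income = 105 − 5·10 − 12·3 = 19; x_2* = 12 + 0.75·19/3 = 16.75.

x_2* = 16.75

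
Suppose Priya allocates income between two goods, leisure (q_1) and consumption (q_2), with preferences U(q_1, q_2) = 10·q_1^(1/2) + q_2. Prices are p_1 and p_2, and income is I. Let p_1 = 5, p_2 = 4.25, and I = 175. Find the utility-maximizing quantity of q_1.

q_1* = 18.0625

Solve: √q_1 = 5·p_2/p_1, so q_1*(p_1,p_2) = (5·p_2/p_1)², and q_2* = (I − p_1·q_1*)/p_2.
Plugging in: q_1* = (5·4.25/5)² = 18.0625.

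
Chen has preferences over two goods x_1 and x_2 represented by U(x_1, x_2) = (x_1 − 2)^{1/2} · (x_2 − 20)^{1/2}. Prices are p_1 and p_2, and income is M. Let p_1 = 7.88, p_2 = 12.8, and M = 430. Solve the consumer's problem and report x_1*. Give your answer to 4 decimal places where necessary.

This is Cobb-Douglas in (x_1−2, x_2−20): tangency gives 0.5·p_2·(x_2−20) = 0.5·p_1·(x_1−2).
Substituting into the budget: x_1* = 2 + 0.5·(M − 2·p_1 − 20·p_2)/p_1, and x_2* = 20 + 0.5·(…)/p_2.
Discretionary income = 430 − 2·7.88 − 20·12.8 = 158.24; x_1* = 2 + 0.5·158.24/7.88 = 12.0406.

x_1* = 12.0406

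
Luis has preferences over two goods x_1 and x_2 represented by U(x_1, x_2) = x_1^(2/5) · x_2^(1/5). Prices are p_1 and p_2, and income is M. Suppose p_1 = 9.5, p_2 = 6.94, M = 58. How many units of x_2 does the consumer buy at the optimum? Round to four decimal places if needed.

MU_x_1/MU_x_2 = (0.4·x_2)/(0.2·x_1); tangency sets this equal to p_1/p_2.
Rearranging, p_2·x_2 = (1/2)·p_1·x_1. Substituting into the budget gives p_1·x_1·(1 + (1/2)) = M.
Demand: x_1*(p_1,p_2,M) = 2/3·M/p_1 and x_2* = 1/3·M/p_2.
At p_1=9.5, p_2=6.94, M=58: x_2* = 1/3·58/6.94 = 2.7858.

x_2* = 2.7858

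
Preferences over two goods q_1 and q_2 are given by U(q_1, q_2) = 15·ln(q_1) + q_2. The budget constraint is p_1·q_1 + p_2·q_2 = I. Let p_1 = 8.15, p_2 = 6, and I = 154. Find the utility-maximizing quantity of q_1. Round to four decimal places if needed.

q_1* = 11.0429

MU_q_1 = 15/q_1, MU_q_2 = 1. Tangency: 15/q_1 = p_1/p_2.
So q_1*(p_1,p_2) = 15·p_2/p_1, independent of income; and q_2* = (I − 15·p_2)/p_2.
At the given prices: q_1* = 15·6/8.15 = 11.0429.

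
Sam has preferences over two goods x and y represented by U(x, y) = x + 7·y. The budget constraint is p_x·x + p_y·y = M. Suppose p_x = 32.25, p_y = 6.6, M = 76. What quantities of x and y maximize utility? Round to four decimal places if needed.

x* = 0, y* = 11.5152

Perfect substitutes: compare marginal utility per dollar. 1/p_x vs 7/p_y → 0.031 vs 1.0606.
y gives more utility per dollar, so spend all income on y: y* = M/p_y, x* = 0.
Numerically: x* = 0, y* = 11.5152.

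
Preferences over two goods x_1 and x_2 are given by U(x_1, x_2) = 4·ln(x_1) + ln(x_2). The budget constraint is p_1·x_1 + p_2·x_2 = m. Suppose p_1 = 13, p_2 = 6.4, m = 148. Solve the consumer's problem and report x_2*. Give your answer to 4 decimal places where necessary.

x_2* = 4.625

Demand: x_1*(p_1,p_2,m) = 0.8·m/p_1 and x_2* = 0.2·m/p_2.
At p_1=13, p_2=6.4, m=148: x_2* = 0.2·148/6.4 = 4.625.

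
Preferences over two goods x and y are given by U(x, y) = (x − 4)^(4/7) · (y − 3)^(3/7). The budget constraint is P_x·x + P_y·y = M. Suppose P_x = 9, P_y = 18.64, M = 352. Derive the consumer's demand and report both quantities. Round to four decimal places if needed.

Let x' = x−4, y' = y−3. MRS = (4/3)·y'/x' = P_x/P_y.
After buying the subsistence bundle (4, 3), a share 4/7 of the remaining income goes to x: x* = 4 + 4/7·(M − 4P_x − 3P_y)/P_x.
Discretionary income = 352 − 4·9 − 3·18.64 = 260.08; x* = 4 + 4/7·260.08/9 = 20.513; y* = 3 + 3/7·260.08/18.64 = 8.9798.

x* = 20.513, y* = 8.9798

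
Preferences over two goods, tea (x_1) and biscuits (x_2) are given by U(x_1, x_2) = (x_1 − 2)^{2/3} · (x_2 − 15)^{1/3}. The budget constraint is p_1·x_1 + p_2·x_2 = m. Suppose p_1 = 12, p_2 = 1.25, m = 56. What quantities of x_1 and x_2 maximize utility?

x_1* = 2.7361, x_2* = 18.5333

This is Cobb-Douglas in (x_1−2, x_2−15): tangency gives 2/3·p_2·(x_2−15) = 1/3·p_1·(x_1−2).
Substituting into the budget: x_1* = 2 + 2/3·(m − 2·p_1 − 15·p_2)/p_1, and x_2* = 15 + 1/3·(…)/p_2.
Discretionary income = 56 − 2·12 − 15·1.25 = 13.25; x_1* = 2 + 2/3·13.25/12 = 2.7361; x_2* = 15 + 1/3·13.25/1.25 = 18.5333.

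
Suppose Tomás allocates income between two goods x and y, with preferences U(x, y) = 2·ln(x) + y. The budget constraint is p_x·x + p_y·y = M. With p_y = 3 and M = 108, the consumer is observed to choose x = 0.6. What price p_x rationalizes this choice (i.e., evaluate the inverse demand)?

Set MRS = p_x/p_y: (2/x)/1 = p_x/p_y.
So x*(p_x,p_y) = 2·p_y/p_x, independent of income; and y* = (M − 2·p_y)/p_y.
Set x* = 0.6 in the demand function and solve for p_x: p_x = 10.

p_x = 10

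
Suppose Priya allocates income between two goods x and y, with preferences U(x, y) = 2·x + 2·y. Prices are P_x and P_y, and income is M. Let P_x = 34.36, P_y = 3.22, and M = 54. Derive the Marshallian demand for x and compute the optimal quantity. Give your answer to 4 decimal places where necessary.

x* = 0

Linear utility — the consumer picks whichever good has higher MU/price: 2/34.36 = 0.0582 vs 2/3.22 = 0.6211.
y gives more utility per dollar, so spend all income on y: y* = M/P_y, x* = 0.
Numerically: x* = 0, y* = 16.7702.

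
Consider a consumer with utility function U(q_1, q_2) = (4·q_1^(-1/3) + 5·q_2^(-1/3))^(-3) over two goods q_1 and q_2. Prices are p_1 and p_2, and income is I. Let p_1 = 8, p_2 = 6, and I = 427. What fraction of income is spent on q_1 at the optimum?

share on q_1 = 0.4762

MRS = MU_q_1/MU_q_2 = (4/5)·(q_2/q_1)^(4/3). Set equal to p_1/p_2.
Hence q_2/q_1 = ((5/4)·p_1/p_2)^(1/(4/3)), i.e. raised to the 0.75 power.
With the ratio pinned down, the budget gives q_1* = I/(p_1 + p_2·(q_2/q_1)) and q_2* = (q_2/q_1)·q_1*.
Numerically q_2/q_1 = 1.466853, so q_1* = 427/(8 + 6·1.466853) = 25.415 and q_2* = 1.466853·25.415 = 37.28.
Expenditure on q_1: 8·25.415 = 203.3198; share = 0.4762.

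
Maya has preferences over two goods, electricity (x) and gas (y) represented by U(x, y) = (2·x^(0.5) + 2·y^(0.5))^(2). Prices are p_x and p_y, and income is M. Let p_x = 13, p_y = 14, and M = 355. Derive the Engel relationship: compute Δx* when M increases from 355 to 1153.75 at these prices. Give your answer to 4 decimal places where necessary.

Δx* = 31.859

Numerically y/x = 0.862245, so x* = 355/(13 + 14·0.862245) = 14.1595.
At M' = 1153.75: x* = 46.0185. Change: 46.0185 − 14.1595 = 31.859.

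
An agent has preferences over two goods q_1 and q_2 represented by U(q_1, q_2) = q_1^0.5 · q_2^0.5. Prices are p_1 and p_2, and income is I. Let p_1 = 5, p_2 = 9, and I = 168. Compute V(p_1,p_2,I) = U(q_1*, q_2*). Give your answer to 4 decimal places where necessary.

V = 12.522

Demand: q_1*(p_1,p_2,I) = 0.5·I/p_1 and q_2* = 0.5·I/p_2.
At p_1=5, p_2=9, I=168: q_1* = 0.5·168/5 = 16.8, q_2* = 9.3333.
Utility at the optimum: U(16.8, 9.3333) = 12.522.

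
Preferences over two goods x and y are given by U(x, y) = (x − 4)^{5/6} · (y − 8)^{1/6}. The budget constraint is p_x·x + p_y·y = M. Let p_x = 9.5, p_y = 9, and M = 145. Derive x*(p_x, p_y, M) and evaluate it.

x* = 7.0702

MRS = 5·(y−8)/(x−4). Tangency with p_x/p_y gives y−8 = (1/5)·(p_x/p_y)·(x−4).
After buying the subsistence bundle (4, 8), a share 5/6 of the remaining income goes to x: x* = 4 + 5/6·(M − 4p_x − 8p_y)/p_x.
Discretionary income = 145 − 4·9.5 − 8·9 = 35; x* = 4 + 5/6·35/9.5 = 7.0702.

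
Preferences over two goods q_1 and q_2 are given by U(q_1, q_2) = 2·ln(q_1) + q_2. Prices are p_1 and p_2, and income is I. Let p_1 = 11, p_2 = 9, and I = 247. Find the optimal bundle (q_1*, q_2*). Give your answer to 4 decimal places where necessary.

MU_q_1 = 2/q_1, MU_q_2 = 1. Tangency: 2/q_1 = p_1/p_2.
So q_1*(p_1,p_2) = 2·p_2/p_1, independent of income; and q_2* = (I − 2·p_2)/p_2.
At the given prices: q_1* = 2·9/11 = 1.6364, and q_2* = 25.4444.

q_1* = 1.6364, q_2* = 25.4444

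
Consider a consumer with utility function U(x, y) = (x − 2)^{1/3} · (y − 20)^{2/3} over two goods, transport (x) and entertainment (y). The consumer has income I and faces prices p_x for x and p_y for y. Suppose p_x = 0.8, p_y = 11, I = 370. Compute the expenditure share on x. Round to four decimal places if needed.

Let x' = x−2, y' = y−20. MRS = (1/2)·y'/x' = p_x/p_y.
After buying the subsistence bundle (2, 20), a share 1/3 of the remaining income goes to x: x* = 2 + 1/3·(I − 2p_x − 20p_y)/p_x.
Discretionary income = 370 − 2·0.8 − 20·11 = 148.4; x* = 2 + 1/3·148.4/0.8 = 63.8333; y* = 20 + 2/3·148.4/11 = 28.9939.
Expenditure on x: 0.8·63.8333 = 51.0667; share = 0.138.

share on x = 0.138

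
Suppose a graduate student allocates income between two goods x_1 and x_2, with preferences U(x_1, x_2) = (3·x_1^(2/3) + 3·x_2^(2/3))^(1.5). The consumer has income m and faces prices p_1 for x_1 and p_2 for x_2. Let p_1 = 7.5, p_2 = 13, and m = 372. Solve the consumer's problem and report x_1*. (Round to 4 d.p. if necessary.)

x_1* = 37.2138

From the CES first-order condition, (x_2/x_1)^(1/3) = p_1/p_2.
Solve for the ratio: x_2/x_1 = [p_1/p_2]^(3).
Substitute x_2 = (x_2/x_1)·x_1 into the budget: x_1* = m/(p_1 + p_2·(x_2/x_1)).
Numerically x_2/x_1 = 0.192023, so x_1* = 372/(7.5 + 13·0.192023) = 37.2138.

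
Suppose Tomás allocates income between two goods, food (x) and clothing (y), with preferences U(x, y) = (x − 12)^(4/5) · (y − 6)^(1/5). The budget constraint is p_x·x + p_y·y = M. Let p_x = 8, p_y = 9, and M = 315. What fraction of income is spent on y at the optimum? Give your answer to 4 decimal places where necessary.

share on y = 0.2762

After buying the subsistence bundle (12, 6), a share 0.8 of the remaining income goes to x: x* = 12 + 0.8·(M − 12p_x − 6p_y)/p_x.
Discretionary income = 315 − 12·8 − 6·9 = 165; x* = 12 + 0.8·165/8 = 28.5; y* = 6 + 0.2·165/9 = 9.6667.
Expenditure on y: 9·9.6667 = 87; share = 0.2762.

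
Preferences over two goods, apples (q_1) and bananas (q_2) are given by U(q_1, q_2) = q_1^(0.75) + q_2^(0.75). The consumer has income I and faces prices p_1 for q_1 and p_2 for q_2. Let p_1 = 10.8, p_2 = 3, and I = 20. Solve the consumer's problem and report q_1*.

MRS = MU_q_1/MU_q_2 = (q_2/q_1)^(0.25). Set equal to p_1/p_2.
Hence q_2/q_1 = (p_1/p_2)^(1/(0.25)), i.e. raised to the 4 power.
With the ratio pinned down, the budget gives q_1* = I/(p_1 + p_2·(q_2/q_1)) and q_2* = (q_2/q_1)·q_1*.
Numerically q_2/q_1 = 167.9616, so q_1* = 20/(10.8 + 3·167.9616) = 0.0389.

q_1* = 0.0389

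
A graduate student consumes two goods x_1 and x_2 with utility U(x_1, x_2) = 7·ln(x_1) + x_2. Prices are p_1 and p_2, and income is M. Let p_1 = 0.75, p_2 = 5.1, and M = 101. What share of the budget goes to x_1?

share on x_1 = 0.3535

MU_x_1 = 7/x_1, MU_x_2 = 1. Tangency: 7/x_1 = p_1/p_2.
So x_1*(p_1,p_2) = 7·p_2/p_1, independent of income; and x_2* = (M − 7·p_2)/p_2.
At the given prices: x_1* = 7·5.1/0.75 = 47.6, and x_2* = 12.8039.
Expenditure on x_1: 0.75·47.6 = 35.7; share = 0.3535.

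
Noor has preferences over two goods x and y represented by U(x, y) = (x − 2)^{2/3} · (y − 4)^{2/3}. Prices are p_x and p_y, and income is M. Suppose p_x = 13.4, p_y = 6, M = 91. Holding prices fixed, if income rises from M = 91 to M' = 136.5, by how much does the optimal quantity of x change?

Δx* = 1.6978

MRS = (y−4)/(x−2). Tangency with p_x/p_y gives y−4 = (p_x/p_y)·(x−2).
After buying the subsistence bundle (2, 4), a share 0.5 of the remaining income goes to x: x* = 2 + 0.5·(M − 2p_x − 4p_y)/p_x.
Discretionary income = 91 − 2·13.4 − 4·6 = 40.2; x* = 2 + 0.5·40.2/13.4 = 3.5.
At M' = 136.5: x* = 5.1978. Change: 5.1978 − 3.5 = 1.6978.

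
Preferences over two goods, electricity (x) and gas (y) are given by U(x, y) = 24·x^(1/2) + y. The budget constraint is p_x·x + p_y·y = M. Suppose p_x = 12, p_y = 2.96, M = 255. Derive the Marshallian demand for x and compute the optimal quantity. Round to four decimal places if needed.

Plugging in: x* = (12·2.96/12)² = 8.7616.

x* = 8.7616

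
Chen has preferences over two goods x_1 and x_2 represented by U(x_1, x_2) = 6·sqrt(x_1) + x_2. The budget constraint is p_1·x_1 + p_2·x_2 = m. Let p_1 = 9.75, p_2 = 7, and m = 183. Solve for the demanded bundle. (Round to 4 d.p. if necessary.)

MU_x_1 = 3/√x_1, MU_x_2 = 1. Tangency: 3/√x_1 = p_1/p_2.
Solve: √x_1 = 3·p_2/p_1, so x_1*(p_1,p_2) = (3·p_2/p_1)², and x_2* = (m − p_1·x_1*)/p_2.
Plugging in: x_1* = (3·7/9.75)² = 4.6391, x_2* = 19.6813.

x_1* = 4.6391, x_2* = 19.6813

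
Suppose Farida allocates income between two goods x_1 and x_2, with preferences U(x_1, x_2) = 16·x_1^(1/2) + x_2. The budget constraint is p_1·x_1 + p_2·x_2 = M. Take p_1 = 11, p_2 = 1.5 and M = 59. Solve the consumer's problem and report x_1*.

x_1* = 1.1901

Set MRS = p_1/p_2: 8·x_1^(−1/2) = p_1/p_2.
Thus x_1* = (8·p_2/p_1)² — independent of M — with the rest of income spent on x_2.
Plugging in: x_1* = (8·1.5/11)² = 1.1901.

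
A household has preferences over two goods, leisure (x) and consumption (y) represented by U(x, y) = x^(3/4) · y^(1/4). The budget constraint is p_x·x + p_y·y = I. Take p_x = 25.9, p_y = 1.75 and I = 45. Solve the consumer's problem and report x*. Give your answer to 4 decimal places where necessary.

x* = 1.3031

MU_x/MU_y = (0.75·y)/(0.25·x); tangency sets this equal to p_x/p_y.
Rearranging, p_y·y = (1/3)·p_x·x. Substituting into the budget gives p_x·x·(1 + (1/3)) = I.
Demand: x*(p_x,p_y,I) = 0.75·I/p_x and y* = 0.25·I/p_y.
At p_x=25.9, p_y=1.75, I=45: x* = 0.75·45/25.9 = 1.3031.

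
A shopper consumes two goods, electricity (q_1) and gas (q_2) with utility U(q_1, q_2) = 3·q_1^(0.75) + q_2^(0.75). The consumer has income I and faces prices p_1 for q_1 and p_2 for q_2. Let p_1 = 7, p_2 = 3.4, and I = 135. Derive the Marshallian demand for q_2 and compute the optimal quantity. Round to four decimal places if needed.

MRS = MU_q_1/MU_q_2 = 3·(q_2/q_1)^(0.25). Set equal to p_1/p_2.
Solve for the ratio: q_2/q_1 = [(1/3)·p_1/p_2]^(4).
Substitute q_2 = (q_2/q_1)·q_1 into the budget: q_1* = I/(p_1 + p_2·(q_2/q_1)).
Numerically q_2/q_1 = 0.221815, so q_1* = 135/(7 + 3.4·0.221815) = 17.41 and q_2* = 0.221815·17.41 = 3.8618.

q_2* = 3.8618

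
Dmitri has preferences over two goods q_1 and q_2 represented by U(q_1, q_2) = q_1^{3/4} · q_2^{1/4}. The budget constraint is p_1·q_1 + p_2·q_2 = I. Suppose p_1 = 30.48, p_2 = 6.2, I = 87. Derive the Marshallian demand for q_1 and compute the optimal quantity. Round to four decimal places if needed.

q_1* = 2.1407

The MRS is 3·q_2/q_1. Set MRS = p_1/p_2.
So 0.75·p_2·q_2 = 0.25·p_1·q_1; combined with the budget, a share 0.75 of income goes to q_1.
Demand: q_1*(p_1,p_2,I) = 0.75·I/p_1 and q_2* = 0.25·I/p_2.
At p_1=30.48, p_2=6.2, I=87: q_1* = 0.75·87/30.48 = 2.1407.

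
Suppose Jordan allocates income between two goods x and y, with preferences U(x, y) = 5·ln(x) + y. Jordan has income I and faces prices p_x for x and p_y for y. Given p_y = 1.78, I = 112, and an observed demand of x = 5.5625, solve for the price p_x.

Set MRS = p_x/p_y: (5/x)/1 = p_x/p_y.
So x*(p_x,p_y) = 5·p_y/p_x, independent of income; and y* = (I − 5·p_y)/p_y.
Set x* = 5.5625 in the demand function and solve for p_x: p_x = 1.6.

p_x = 1.6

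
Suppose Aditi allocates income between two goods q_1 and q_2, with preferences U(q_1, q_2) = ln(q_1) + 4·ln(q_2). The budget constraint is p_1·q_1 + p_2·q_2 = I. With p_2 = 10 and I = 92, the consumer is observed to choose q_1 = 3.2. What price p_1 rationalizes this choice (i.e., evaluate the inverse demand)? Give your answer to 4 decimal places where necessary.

p_1 = 5.75

The MRS is (1/4)·q_2/q_1. Set MRS = p_1/p_2.
Rearranging, p_2·q_2 = 4·p_1·q_1. Substituting into the budget gives p_1·q_1·(1 + 4) = I.
Demand: q_1*(p_1,p_2,I) = 0.2·I/p_1 and q_2* = 0.8·I/p_2.
Set q_1* = 3.2 in the demand function and solve for p_1: p_1 = 5.75.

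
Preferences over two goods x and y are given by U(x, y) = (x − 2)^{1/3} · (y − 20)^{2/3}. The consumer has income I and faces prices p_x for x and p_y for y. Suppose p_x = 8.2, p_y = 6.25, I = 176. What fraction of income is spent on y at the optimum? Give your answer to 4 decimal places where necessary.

This is Cobb-Douglas in (x−2, y−20): tangency gives 1/3·p_y·(y−20) = 2/3·p_x·(x−2).
After buying the subsistence bundle (2, 20), a share 1/3 of the remaining income goes to x: x* = 2 + 1/3·(I − 2p_x − 20p_y)/p_x.
Discretionary income = 176 − 2·8.2 − 20·6.25 = 34.6; x* = 2 + 1/3·34.6/8.2 = 3.4065; y* = 20 + 2/3·34.6/6.25 = 23.6907.
Expenditure on y: 6.25·23.6907 = 148.0667; share = 0.8413.

share on y = 0.8413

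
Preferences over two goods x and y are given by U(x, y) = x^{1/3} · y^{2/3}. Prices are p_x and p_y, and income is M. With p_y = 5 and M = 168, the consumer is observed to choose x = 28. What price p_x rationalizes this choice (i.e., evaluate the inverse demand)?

Tangency: MRS = (1/2)·y/x = p_x/p_y.
So 1/3·p_y·y = 2/3·p_x·x; combined with the budget, a share 1/3 of income goes to x.
Demand: x*(p_x,p_y,M) = 1/3·M/p_x and y* = 2/3·M/p_y.
Set x* = 28 in the demand function and solve for p_x: p_x = 2.

p_x = 2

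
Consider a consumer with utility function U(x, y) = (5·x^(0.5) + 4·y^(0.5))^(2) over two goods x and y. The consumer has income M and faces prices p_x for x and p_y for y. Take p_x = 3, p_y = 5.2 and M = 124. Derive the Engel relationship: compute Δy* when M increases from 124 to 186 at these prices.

Δy* = 3.2152

MU_x ∝ 5·x^(-0.5), MU_y ∝ 4·y^(-0.5), so MRS = (5/4)·(y/x)^(0.5) = p_x/p_y.
Solve for the ratio: y/x = [(4/5)·p_x/p_y]^(2).
With the ratio pinned down, the budget gives x* = M/(p_x + p_y·(y/x)) and y* = (y/x)·x*.
Numerically y/x = 0.213018, so x* = 124/(3 + 5.2·0.213018) = 30.1873 and y* = 0.213018·30.1873 = 6.4304.
At M' = 186: y* = 9.6456. Change: 9.6456 − 6.4304 = 3.2152.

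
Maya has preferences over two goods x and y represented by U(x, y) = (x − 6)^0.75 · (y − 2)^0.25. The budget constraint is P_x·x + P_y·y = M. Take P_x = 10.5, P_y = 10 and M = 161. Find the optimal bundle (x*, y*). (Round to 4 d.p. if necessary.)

x* = 11.5714, y* = 3.95

This is Cobb-Douglas in (x−6, y−2): tangency gives 0.75·P_y·(y−2) = 0.25·P_x·(x−6).
Substituting into the budget: x* = 6 + 0.75·(M − 6·P_x − 2·P_y)/P_x, and y* = 2 + 0.25·(…)/P_y.
Discretionary income = 161 − 6·10.5 − 2·10 = 78; x* = 6 + 0.75·78/10.5 = 11.5714; y* = 2 + 0.25·78/10 = 3.95.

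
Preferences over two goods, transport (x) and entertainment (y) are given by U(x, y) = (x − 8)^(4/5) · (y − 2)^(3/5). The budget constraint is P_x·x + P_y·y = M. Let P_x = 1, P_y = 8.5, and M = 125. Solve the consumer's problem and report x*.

This is Cobb-Douglas in (x−8, y−2): tangency gives 0.8·P_y·(y−2) = 0.6·P_x·(x−8).
Substituting into the budget: x* = 8 + 4/7·(M − 8·P_x − 2·P_y)/P_x, and y* = 2 + 3/7·(…)/P_y.
Discretionary income = 125 − 8·1 − 2·8.5 = 100; x* = 8 + 4/7·100/1 = 65.1429.

x* = 65.1429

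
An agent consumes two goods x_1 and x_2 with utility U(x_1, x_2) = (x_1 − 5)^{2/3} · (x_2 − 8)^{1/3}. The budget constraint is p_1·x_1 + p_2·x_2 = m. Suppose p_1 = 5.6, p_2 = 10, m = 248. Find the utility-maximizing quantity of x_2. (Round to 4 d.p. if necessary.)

x_2* = 12.6667

Let x_1' = x_1−5, x_2' = x_2−8. MRS = 2·x_2'/x_1' = p_1/p_2.
Substituting into the budget: x_1* = 5 + 2/3·(m − 5·p_1 − 8·p_2)/p_1, and x_2* = 8 + 1/3·(…)/p_2.
Discretionary income = 248 − 5·5.6 − 8·10 = 140; x_2* = 8 + 1/3·140/10 = 12.6667.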